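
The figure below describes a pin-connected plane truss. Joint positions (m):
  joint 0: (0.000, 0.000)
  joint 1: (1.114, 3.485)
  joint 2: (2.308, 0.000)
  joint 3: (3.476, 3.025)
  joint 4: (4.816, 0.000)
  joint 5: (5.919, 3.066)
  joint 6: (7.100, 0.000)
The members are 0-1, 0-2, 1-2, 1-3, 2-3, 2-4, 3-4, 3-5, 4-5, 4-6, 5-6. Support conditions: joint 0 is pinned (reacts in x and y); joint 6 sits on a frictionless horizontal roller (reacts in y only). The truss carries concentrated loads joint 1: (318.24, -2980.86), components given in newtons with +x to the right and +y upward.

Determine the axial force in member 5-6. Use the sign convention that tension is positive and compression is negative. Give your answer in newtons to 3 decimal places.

N=7 nodes, M=11 members, R=3 reactions → 2N=14, M+R=14
member 0 (0-1): L=3.6587, (cx,cy)=(0.3045,0.9525)
member 1 (0-2): L=2.3080, (cx,cy)=(1.0000,0.0000)
member 2 (1-2): L=3.6839, (cx,cy)=(0.3241,-0.9460)
member 3 (1-3): L=2.4064, (cx,cy)=(0.9816,-0.1912)
member 4 (2-3): L=3.2427, (cx,cy)=(0.3602,0.9329)
member 5 (2-4): L=2.5080, (cx,cy)=(1.0000,0.0000)
member 6 (3-4): L=3.3085, (cx,cy)=(0.4050,-0.9143)
member 7 (3-5): L=2.4433, (cx,cy)=(0.9999,0.0168)
member 8 (4-5): L=3.2584, (cx,cy)=(0.3385,0.9410)
member 9 (4-6): L=2.2840, (cx,cy)=(1.0000,0.0000)
member 10 (5-6): L=3.2856, (cx,cy)=(0.3594,-0.9332)
solve A·x = −loads:
  F[0-1] = -2474.4405 N (compression)
  F[0-2] = +1071.6532 N (tension)
  F[1-2] = -470.2741 N (compression)
  F[1-3] = -936.4996 N (compression)
  F[2-3] = +476.8989 N (tension)
  F[2-4] = +747.4517 N (tension)
  F[3-4] = -690.9644 N (compression)
  F[3-5] = -467.6656 N (compression)
  F[4-5] = +671.3931 N (tension)
  F[4-6] = +240.3245 N (tension)
  F[5-6] = -668.5930 N (compression)
  Rx@0 = -318.2400 N
  Ry@0 = +2356.9523 N
  Ry@6 = +623.9077 N

-668.593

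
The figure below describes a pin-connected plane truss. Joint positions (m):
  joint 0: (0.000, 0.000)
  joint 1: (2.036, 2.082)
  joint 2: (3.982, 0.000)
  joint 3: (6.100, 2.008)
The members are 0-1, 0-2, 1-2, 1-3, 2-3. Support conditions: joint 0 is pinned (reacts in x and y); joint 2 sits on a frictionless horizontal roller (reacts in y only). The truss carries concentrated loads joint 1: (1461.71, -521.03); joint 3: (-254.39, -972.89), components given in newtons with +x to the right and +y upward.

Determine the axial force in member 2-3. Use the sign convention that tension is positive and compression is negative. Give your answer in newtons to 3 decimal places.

-1394.021

N=4 nodes, M=5 members, R=3 reactions → 2N=8, M+R=8
member 0 (0-1): L=2.9120, (cx,cy)=(0.6992,0.7150)
member 1 (0-2): L=3.9820, (cx,cy)=(1.0000,0.0000)
member 2 (1-2): L=2.8498, (cx,cy)=(0.6828,-0.7306)
member 3 (1-3): L=4.0647, (cx,cy)=(0.9998,-0.0182)
member 4 (2-3): L=2.9186, (cx,cy)=(0.7257,0.6880)
solve A·x = −loads:
  F[0-1] = +1257.1669 N (tension)
  F[0-2] = +328.3536 N (tension)
  F[1-2] = -1962.3767 N (compression)
  F[1-3] = +757.3774 N (tension)
  F[2-3] = -1394.0211 N (compression)
  Rx@0 = -1207.3200 N
  Ry@0 = -898.8251 N
  Ry@2 = +2392.7451 N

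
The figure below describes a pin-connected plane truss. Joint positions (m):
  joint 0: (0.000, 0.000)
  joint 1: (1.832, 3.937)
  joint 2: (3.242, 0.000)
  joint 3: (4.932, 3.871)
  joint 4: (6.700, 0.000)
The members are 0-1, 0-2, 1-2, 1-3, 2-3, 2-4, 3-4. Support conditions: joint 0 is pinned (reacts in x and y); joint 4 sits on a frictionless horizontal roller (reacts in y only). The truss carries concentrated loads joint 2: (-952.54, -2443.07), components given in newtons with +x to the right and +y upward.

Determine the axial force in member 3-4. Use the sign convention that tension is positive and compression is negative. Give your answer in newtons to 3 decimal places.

-1299.618

N=5 nodes, M=7 members, R=3 reactions → 2N=10, M+R=10
member 0 (0-1): L=4.3424, (cx,cy)=(0.4219,0.9066)
member 1 (0-2): L=3.2420, (cx,cy)=(1.0000,0.0000)
member 2 (1-2): L=4.1819, (cx,cy)=(0.3372,-0.9414)
member 3 (1-3): L=3.1007, (cx,cy)=(0.9998,-0.0213)
member 4 (2-3): L=4.2238, (cx,cy)=(0.4001,0.9165)
member 5 (2-4): L=3.4580, (cx,cy)=(1.0000,0.0000)
member 6 (3-4): L=4.2556, (cx,cy)=(0.4154,-0.9096)
solve A·x = −loads:
  F[0-1] = -1390.7456 N (compression)
  F[0-2] = -365.7994 N (compression)
  F[1-2] = +1363.0041 N (tension)
  F[1-3] = -1046.5410 N (compression)
  F[2-3] = +1265.5975 N (tension)
  F[2-4] = +539.9247 N (tension)
  F[3-4] = -1299.6181 N (compression)
  Rx@0 = +952.5400 N
  Ry@0 = +1260.9158 N
  Ry@4 = +1182.1542 N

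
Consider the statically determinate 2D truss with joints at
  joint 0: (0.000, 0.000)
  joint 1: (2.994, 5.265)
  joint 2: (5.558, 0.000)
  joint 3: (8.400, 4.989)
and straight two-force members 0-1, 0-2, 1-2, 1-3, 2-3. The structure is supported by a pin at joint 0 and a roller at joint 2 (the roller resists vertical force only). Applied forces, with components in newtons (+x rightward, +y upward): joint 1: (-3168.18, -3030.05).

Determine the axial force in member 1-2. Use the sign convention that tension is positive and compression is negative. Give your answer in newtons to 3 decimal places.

1522.626

N=4 nodes, M=5 members, R=3 reactions → 2N=8, M+R=8
member 0 (0-1): L=6.0568, (cx,cy)=(0.4943,0.8693)
member 1 (0-2): L=5.5580, (cx,cy)=(1.0000,0.0000)
member 2 (1-2): L=5.8561, (cx,cy)=(0.4378,-0.8991)
member 3 (1-3): L=5.4130, (cx,cy)=(0.9987,-0.0510)
member 4 (2-3): L=5.7417, (cx,cy)=(0.4950,0.8689)
solve A·x = −loads:
  F[0-1] = -5060.4977 N (compression)
  F[0-2] = -666.6533 N (compression)
  F[1-2] = +1522.6256 N (tension)
  F[1-3] = +0.0000 N (tension)
  F[2-3] = -0.0000 N (compression)
  Rx@0 = +3168.1800 N
  Ry@0 = +4398.9773 N
  Ry@2 = -1368.9273 N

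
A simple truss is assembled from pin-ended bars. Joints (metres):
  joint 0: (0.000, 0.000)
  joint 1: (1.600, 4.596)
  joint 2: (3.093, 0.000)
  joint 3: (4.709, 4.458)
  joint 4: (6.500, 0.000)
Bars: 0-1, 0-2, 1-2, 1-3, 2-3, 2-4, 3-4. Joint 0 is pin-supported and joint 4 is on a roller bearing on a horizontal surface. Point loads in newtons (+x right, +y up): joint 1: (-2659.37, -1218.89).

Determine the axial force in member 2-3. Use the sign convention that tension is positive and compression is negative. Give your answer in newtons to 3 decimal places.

N=5 nodes, M=7 members, R=3 reactions → 2N=10, M+R=10
member 0 (0-1): L=4.8665, (cx,cy)=(0.3288,0.9444)
member 1 (0-2): L=3.0930, (cx,cy)=(1.0000,0.0000)
member 2 (1-2): L=4.8324, (cx,cy)=(0.3090,-0.9511)
member 3 (1-3): L=3.1121, (cx,cy)=(0.9990,-0.0443)
member 4 (2-3): L=4.7419, (cx,cy)=(0.3408,0.9401)
member 5 (2-4): L=3.4070, (cx,cy)=(1.0000,0.0000)
member 6 (3-4): L=4.8043, (cx,cy)=(0.3728,-0.9279)
solve A·x = −loads:
  F[0-1] = -2964.0098 N (compression)
  F[0-2] = -1684.8758 N (compression)
  F[1-2] = +1606.1629 N (tension)
  F[1-3] = +1189.8140 N (tension)
  F[2-3] = -1624.8513 N (compression)
  F[2-4] = -634.9029 N (compression)
  F[3-4] = +1703.1122 N (tension)
  Rx@0 = +2659.3700 N
  Ry@0 = +2799.2347 N
  Ry@4 = -1580.3447 N

-1624.851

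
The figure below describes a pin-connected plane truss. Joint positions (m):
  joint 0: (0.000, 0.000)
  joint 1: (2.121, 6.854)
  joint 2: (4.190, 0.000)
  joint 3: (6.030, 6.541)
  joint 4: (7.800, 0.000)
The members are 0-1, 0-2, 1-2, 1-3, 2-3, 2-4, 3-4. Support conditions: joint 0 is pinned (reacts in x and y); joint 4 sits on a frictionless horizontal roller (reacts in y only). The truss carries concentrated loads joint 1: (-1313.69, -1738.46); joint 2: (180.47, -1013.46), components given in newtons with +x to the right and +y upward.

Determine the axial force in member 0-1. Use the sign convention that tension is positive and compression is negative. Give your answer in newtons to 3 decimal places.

-3024.319

N=5 nodes, M=7 members, R=3 reactions → 2N=10, M+R=10
member 0 (0-1): L=7.1747, (cx,cy)=(0.2956,0.9553)
member 1 (0-2): L=4.1900, (cx,cy)=(1.0000,0.0000)
member 2 (1-2): L=7.1595, (cx,cy)=(0.2890,-0.9573)
member 3 (1-3): L=3.9215, (cx,cy)=(0.9968,-0.0798)
member 4 (2-3): L=6.7949, (cx,cy)=(0.2708,0.9626)
member 5 (2-4): L=3.6100, (cx,cy)=(1.0000,0.0000)
member 6 (3-4): L=6.7763, (cx,cy)=(0.2612,-0.9653)
solve A·x = −loads:
  F[0-1] = -3024.3187 N (compression)
  F[0-2] = -239.1614 N (compression)
  F[1-2] = +1195.7754 N (tension)
  F[1-3] = +74.3041 N (tension)
  F[2-3] = -136.3909 N (compression)
  F[2-4] = -37.1334 N (compression)
  F[3-4] = +142.1611 N (tension)
  Rx@0 = +1133.2200 N
  Ry@0 = +2889.1457 N
  Ry@4 = -137.2257 N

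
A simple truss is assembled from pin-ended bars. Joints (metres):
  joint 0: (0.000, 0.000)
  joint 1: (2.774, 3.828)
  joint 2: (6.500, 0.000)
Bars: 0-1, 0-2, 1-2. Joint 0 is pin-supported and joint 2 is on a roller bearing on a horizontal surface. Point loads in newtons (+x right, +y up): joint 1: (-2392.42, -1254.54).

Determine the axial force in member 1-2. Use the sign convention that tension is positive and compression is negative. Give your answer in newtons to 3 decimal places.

1219.042

N=3 nodes, M=3 members, R=3 reactions → 2N=6, M+R=6
member 0 (0-1): L=4.7274, (cx,cy)=(0.5868,0.8097)
member 1 (0-2): L=6.5000, (cx,cy)=(1.0000,0.0000)
member 2 (1-2): L=5.3420, (cx,cy)=(0.6975,-0.7166)
solve A·x = −loads:
  F[0-1] = -2628.1144 N (compression)
  F[0-2] = -850.2758 N (compression)
  F[1-2] = +1219.0416 N (tension)
  Rx@0 = +2392.4200 N
  Ry@0 = +2128.0923 N
  Ry@2 = -873.5523 N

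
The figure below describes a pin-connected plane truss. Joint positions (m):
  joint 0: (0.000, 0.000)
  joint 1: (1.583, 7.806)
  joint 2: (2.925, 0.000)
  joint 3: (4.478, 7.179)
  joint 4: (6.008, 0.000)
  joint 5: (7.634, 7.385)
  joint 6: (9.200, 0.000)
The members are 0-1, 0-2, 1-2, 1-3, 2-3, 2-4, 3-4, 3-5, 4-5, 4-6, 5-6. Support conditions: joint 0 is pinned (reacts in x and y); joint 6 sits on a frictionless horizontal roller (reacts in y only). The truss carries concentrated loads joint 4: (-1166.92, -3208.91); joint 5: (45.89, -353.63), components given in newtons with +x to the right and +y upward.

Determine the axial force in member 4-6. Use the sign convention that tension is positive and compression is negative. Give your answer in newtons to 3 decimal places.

N=7 nodes, M=11 members, R=3 reactions → 2N=14, M+R=14
member 0 (0-1): L=7.9649, (cx,cy)=(0.1987,0.9801)
member 1 (0-2): L=2.9250, (cx,cy)=(1.0000,0.0000)
member 2 (1-2): L=7.9205, (cx,cy)=(0.1694,-0.9855)
member 3 (1-3): L=2.9621, (cx,cy)=(0.9773,-0.2117)
member 4 (2-3): L=7.3451, (cx,cy)=(0.2114,0.9774)
member 5 (2-4): L=3.0830, (cx,cy)=(1.0000,0.0000)
member 6 (3-4): L=7.3402, (cx,cy)=(0.2084,-0.9780)
member 7 (3-5): L=3.1627, (cx,cy)=(0.9979,0.0651)
member 8 (4-5): L=7.5619, (cx,cy)=(0.2150,0.9766)
member 9 (4-6): L=3.1920, (cx,cy)=(1.0000,0.0000)
member 10 (5-6): L=7.5492, (cx,cy)=(0.2074,-0.9782)
solve A·x = −loads:
  F[0-1] = -1159.8476 N (compression)
  F[0-2] = -890.5136 N (compression)
  F[1-2] = +1250.6088 N (tension)
  F[1-3] = -452.6685 N (compression)
  F[2-3] = -1261.0365 N (compression)
  F[2-4] = -411.9918 N (compression)
  F[3-4] = +1099.6211 N (tension)
  F[3-5] = -940.2402 N (compression)
  F[4-5] = +2184.5420 N (tension)
  F[4-6] = +514.4009 N (tension)
  F[5-6] = -2479.7705 N (compression)
  Rx@0 = +1121.0300 N
  Ry@0 = +1136.7095 N
  Ry@6 = +2425.8305 N

514.401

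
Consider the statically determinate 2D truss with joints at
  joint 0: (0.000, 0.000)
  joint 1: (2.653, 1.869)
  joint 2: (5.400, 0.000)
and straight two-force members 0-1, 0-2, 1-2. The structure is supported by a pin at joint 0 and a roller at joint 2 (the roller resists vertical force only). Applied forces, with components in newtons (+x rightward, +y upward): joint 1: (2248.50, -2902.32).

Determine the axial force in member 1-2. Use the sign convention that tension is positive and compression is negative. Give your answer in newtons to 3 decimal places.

N=3 nodes, M=3 members, R=3 reactions → 2N=6, M+R=6
member 0 (0-1): L=3.2452, (cx,cy)=(0.8175,0.5759)
member 1 (0-2): L=5.4000, (cx,cy)=(1.0000,0.0000)
member 2 (1-2): L=3.3225, (cx,cy)=(0.8268,-0.5625)
solve A·x = −loads:
  F[0-1] = -1212.3023 N (compression)
  F[0-2] = +3239.5638 N (tension)
  F[1-2] = -3918.2857 N (compression)
  Rx@0 = -2248.5000 N
  Ry@0 = +698.1901 N
  Ry@2 = +2204.1299 N

-3918.286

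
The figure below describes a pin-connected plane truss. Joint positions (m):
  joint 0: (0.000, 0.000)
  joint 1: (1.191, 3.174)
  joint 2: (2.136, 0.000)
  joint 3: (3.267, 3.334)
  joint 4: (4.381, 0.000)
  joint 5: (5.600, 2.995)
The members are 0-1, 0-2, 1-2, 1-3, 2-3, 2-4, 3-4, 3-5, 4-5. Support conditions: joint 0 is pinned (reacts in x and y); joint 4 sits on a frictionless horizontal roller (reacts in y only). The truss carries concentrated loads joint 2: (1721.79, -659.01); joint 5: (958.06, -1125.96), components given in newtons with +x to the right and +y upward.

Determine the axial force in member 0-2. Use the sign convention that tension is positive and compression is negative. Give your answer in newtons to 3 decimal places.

2443.243

N=6 nodes, M=9 members, R=3 reactions → 2N=12, M+R=12
member 0 (0-1): L=3.3901, (cx,cy)=(0.3513,0.9363)
member 1 (0-2): L=2.1360, (cx,cy)=(1.0000,0.0000)
member 2 (1-2): L=3.3117, (cx,cy)=(0.2854,-0.9584)
member 3 (1-3): L=2.0822, (cx,cy)=(0.9970,0.0768)
member 4 (2-3): L=3.5206, (cx,cy)=(0.3213,0.9470)
member 5 (2-4): L=2.2450, (cx,cy)=(1.0000,0.0000)
member 6 (3-4): L=3.5152, (cx,cy)=(0.3169,-0.9485)
member 7 (3-5): L=2.3575, (cx,cy)=(0.9896,-0.1438)
member 8 (4-5): L=3.2336, (cx,cy)=(0.3770,0.9262)
solve A·x = −loads:
  F[0-1] = +673.4844 N (tension)
  F[0-2] = +2443.2432 N (tension)
  F[1-2] = -624.5503 N (compression)
  F[1-3] = +416.0541 N (tension)
  F[2-3] = +1327.9840 N (tension)
  F[2-4] = +116.6201 N (tension)
  F[3-4] = -1564.5178 N (compression)
  F[3-5] = +1351.2955 N (tension)
  F[4-5] = -1005.8607 N (compression)
  Rx@0 = -2679.8500 N
  Ry@0 = -630.5541 N
  Ry@4 = +2415.5241 N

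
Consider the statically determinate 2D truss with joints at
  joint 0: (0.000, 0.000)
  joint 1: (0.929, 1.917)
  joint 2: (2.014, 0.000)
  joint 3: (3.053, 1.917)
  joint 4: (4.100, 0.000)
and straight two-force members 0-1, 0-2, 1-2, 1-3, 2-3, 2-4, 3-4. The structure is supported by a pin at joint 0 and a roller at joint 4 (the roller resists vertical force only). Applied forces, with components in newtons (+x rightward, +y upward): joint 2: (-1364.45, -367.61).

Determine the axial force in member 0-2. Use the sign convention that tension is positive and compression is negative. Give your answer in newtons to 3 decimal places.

-1273.812

N=5 nodes, M=7 members, R=3 reactions → 2N=10, M+R=10
member 0 (0-1): L=2.1302, (cx,cy)=(0.4361,0.8999)
member 1 (0-2): L=2.0140, (cx,cy)=(1.0000,0.0000)
member 2 (1-2): L=2.2028, (cx,cy)=(0.4926,-0.8703)
member 3 (1-3): L=2.1240, (cx,cy)=(1.0000,0.0000)
member 4 (2-3): L=2.1805, (cx,cy)=(0.4765,0.8792)
member 5 (2-4): L=2.0860, (cx,cy)=(1.0000,0.0000)
member 6 (3-4): L=2.1843, (cx,cy)=(0.4793,-0.8776)
solve A·x = −loads:
  F[0-1] = -207.8378 N (compression)
  F[0-2] = -1273.8118 N (compression)
  F[1-2] = +214.9122 N (tension)
  F[1-3] = -196.4966 N (compression)
  F[2-3] = +205.3947 N (tension)
  F[2-4] = +98.6251 N (tension)
  F[3-4] = -205.7548 N (compression)
  Rx@0 = +1364.4500 N
  Ry@0 = +187.0328 N
  Ry@4 = +180.5772 N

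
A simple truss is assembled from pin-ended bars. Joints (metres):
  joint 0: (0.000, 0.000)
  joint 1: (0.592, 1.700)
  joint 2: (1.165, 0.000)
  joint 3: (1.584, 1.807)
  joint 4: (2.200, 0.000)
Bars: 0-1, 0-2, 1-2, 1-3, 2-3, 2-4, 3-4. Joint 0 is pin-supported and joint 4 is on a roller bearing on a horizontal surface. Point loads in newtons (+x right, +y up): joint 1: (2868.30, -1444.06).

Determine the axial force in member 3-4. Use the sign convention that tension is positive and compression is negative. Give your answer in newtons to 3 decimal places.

N=5 nodes, M=7 members, R=3 reactions → 2N=10, M+R=10
member 0 (0-1): L=1.8001, (cx,cy)=(0.3289,0.9444)
member 1 (0-2): L=1.1650, (cx,cy)=(1.0000,0.0000)
member 2 (1-2): L=1.7940, (cx,cy)=(0.3194,-0.9476)
member 3 (1-3): L=0.9978, (cx,cy)=(0.9942,0.1072)
member 4 (2-3): L=1.8549, (cx,cy)=(0.2259,0.9742)
member 5 (2-4): L=1.0350, (cx,cy)=(1.0000,0.0000)
member 6 (3-4): L=1.9091, (cx,cy)=(0.3227,-0.9465)
solve A·x = −loads:
  F[0-1] = +1229.3155 N (tension)
  F[0-2] = +2464.0207 N (tension)
  F[1-2] = -2923.1843 N (compression)
  F[1-3] = -1539.2226 N (compression)
  F[2-3] = +2843.5580 N (tension)
  F[2-4] = +888.0344 N (tension)
  F[3-4] = -2752.2018 N (compression)
  Rx@0 = -2868.3000 N
  Ry@0 = -1160.9371 N
  Ry@4 = +2604.9971 N

-2752.202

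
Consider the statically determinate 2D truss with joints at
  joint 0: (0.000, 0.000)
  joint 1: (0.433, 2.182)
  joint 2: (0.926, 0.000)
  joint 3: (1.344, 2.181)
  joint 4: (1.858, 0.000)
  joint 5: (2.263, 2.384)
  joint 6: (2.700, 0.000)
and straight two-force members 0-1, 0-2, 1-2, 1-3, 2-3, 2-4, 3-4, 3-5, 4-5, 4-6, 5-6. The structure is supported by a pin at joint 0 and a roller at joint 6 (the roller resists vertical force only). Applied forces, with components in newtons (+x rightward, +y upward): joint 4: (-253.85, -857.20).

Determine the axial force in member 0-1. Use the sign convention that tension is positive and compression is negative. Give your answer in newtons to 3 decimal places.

-272.532

N=7 nodes, M=11 members, R=3 reactions → 2N=14, M+R=14
member 0 (0-1): L=2.2245, (cx,cy)=(0.1946,0.9809)
member 1 (0-2): L=0.9260, (cx,cy)=(1.0000,0.0000)
member 2 (1-2): L=2.2370, (cx,cy)=(0.2204,-0.9754)
member 3 (1-3): L=0.9110, (cx,cy)=(1.0000,-0.0011)
member 4 (2-3): L=2.2207, (cx,cy)=(0.1882,0.9821)
member 5 (2-4): L=0.9320, (cx,cy)=(1.0000,0.0000)
member 6 (3-4): L=2.2407, (cx,cy)=(0.2294,-0.9733)
member 7 (3-5): L=0.9412, (cx,cy)=(0.9765,0.2157)
member 8 (4-5): L=2.4182, (cx,cy)=(0.1675,0.9859)
member 9 (4-6): L=0.8420, (cx,cy)=(1.0000,0.0000)
member 10 (5-6): L=2.4237, (cx,cy)=(0.1803,-0.9836)
solve A·x = −loads:
  F[0-1] = -272.5320 N (compression)
  F[0-2] = -200.8027 N (compression)
  F[1-2] = +274.1853 N (tension)
  F[1-3] = -113.4736 N (compression)
  F[2-3] = -272.3115 N (compression)
  F[2-4] = -89.1195 N (compression)
  F[3-4] = +225.5181 N (tension)
  F[3-5] = -221.6796 N (compression)
  F[4-5] = +646.8318 N (tension)
  F[4-6] = +108.1283 N (tension)
  F[5-6] = -599.7090 N (compression)
  Rx@0 = +253.8500 N
  Ry@0 = +267.3194 N
  Ry@6 = +589.8806 N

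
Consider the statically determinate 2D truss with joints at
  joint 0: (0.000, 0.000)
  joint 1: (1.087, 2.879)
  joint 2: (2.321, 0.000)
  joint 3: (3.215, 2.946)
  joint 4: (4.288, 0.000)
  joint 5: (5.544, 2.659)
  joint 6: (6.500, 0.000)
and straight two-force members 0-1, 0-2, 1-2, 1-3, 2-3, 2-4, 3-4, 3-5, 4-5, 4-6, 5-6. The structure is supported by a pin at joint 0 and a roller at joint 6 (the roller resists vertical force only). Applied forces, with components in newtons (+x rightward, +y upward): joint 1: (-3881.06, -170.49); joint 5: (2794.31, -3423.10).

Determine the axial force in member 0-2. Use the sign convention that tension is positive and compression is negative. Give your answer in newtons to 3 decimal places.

N=7 nodes, M=11 members, R=3 reactions → 2N=14, M+R=14
member 0 (0-1): L=3.0774, (cx,cy)=(0.3532,0.9355)
member 1 (0-2): L=2.3210, (cx,cy)=(1.0000,0.0000)
member 2 (1-2): L=3.1323, (cx,cy)=(0.3940,-0.9191)
member 3 (1-3): L=2.1291, (cx,cy)=(0.9995,0.0315)
member 4 (2-3): L=3.0787, (cx,cy)=(0.2904,0.9569)
member 5 (2-4): L=1.9670, (cx,cy)=(1.0000,0.0000)
member 6 (3-4): L=3.1353, (cx,cy)=(0.3422,-0.9396)
member 7 (3-5): L=2.3466, (cx,cy)=(0.9925,-0.1223)
member 8 (4-5): L=2.9407, (cx,cy)=(0.4271,0.9042)
member 9 (4-6): L=2.2120, (cx,cy)=(1.0000,0.0000)
member 10 (5-6): L=2.8256, (cx,cy)=(0.3383,-0.9410)
solve A·x = −loads:
  F[0-1] = -1305.5161 N (compression)
  F[0-2] = -625.6109 N (compression)
  F[1-2] = +1243.7006 N (tension)
  F[1-3] = +2931.4072 N (tension)
  F[2-3] = -1194.5963 N (compression)
  F[2-4] = +211.2488 N (tension)
  F[3-4] = +816.2778 N (tension)
  F[3-5] = +2321.1322 N (tension)
  F[4-5] = -848.2492 N (compression)
  F[4-6] = +852.8961 N (tension)
  F[5-6] = -2520.8930 N (compression)
  Rx@0 = +1086.7500 N
  Ry@0 = +1221.3611 N
  Ry@6 = +2372.2289 N

-625.611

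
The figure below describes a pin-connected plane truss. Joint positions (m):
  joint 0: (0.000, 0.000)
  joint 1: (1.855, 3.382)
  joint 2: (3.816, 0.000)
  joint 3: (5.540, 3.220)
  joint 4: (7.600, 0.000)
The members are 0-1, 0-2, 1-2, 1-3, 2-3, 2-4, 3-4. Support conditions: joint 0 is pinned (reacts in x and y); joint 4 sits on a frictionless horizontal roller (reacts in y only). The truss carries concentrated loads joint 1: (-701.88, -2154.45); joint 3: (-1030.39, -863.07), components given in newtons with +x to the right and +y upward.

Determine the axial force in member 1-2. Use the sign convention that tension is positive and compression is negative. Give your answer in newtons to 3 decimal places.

580.150

N=5 nodes, M=7 members, R=3 reactions → 2N=10, M+R=10
member 0 (0-1): L=3.8573, (cx,cy)=(0.4809,0.8768)
member 1 (0-2): L=3.8160, (cx,cy)=(1.0000,0.0000)
member 2 (1-2): L=3.9094, (cx,cy)=(0.5016,-0.8651)
member 3 (1-3): L=3.6886, (cx,cy)=(0.9990,-0.0439)
member 4 (2-3): L=3.6525, (cx,cy)=(0.4720,0.8816)
member 5 (2-4): L=3.7840, (cx,cy)=(1.0000,0.0000)
member 6 (3-4): L=3.8226, (cx,cy)=(0.5389,-0.8424)
solve A·x = −loads:
  F[0-1] = -2978.4519 N (compression)
  F[0-2] = -299.9225 N (compression)
  F[1-2] = +580.1504 N (tension)
  F[1-3] = -1022.4638 N (compression)
  F[2-3] = -569.2919 N (compression)
  F[2-4] = +259.7979 N (tension)
  F[3-4] = -482.0847 N (compression)
  Rx@0 = +1732.2700 N
  Ry@0 = +2611.4281 N
  Ry@4 = +406.0919 N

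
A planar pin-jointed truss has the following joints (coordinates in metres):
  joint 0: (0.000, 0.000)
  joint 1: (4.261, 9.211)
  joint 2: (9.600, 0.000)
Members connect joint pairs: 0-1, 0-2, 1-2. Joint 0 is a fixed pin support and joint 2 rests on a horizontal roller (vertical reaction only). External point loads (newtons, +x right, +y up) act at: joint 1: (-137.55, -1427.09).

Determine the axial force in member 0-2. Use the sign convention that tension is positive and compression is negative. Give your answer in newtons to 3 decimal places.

290.653

N=3 nodes, M=3 members, R=3 reactions → 2N=6, M+R=6
member 0 (0-1): L=10.1488, (cx,cy)=(0.4199,0.9076)
member 1 (0-2): L=9.6000, (cx,cy)=(1.0000,0.0000)
member 2 (1-2): L=10.6465, (cx,cy)=(0.5015,-0.8652)
solve A·x = −loads:
  F[0-1] = -1019.8919 N (compression)
  F[0-2] = +290.6532 N (tension)
  F[1-2] = -579.5903 N (compression)
  Rx@0 = +137.5500 N
  Ry@0 = +925.6465 N
  Ry@2 = +501.4435 N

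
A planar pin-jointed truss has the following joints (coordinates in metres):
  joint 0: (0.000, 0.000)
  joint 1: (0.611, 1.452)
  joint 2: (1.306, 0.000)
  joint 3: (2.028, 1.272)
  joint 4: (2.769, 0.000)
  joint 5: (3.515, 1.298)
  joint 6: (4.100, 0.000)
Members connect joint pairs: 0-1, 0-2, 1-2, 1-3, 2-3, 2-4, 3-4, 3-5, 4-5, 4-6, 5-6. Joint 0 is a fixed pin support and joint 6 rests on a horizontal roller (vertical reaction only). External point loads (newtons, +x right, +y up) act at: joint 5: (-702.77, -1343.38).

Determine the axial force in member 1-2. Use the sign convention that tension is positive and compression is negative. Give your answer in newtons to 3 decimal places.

515.022

N=7 nodes, M=11 members, R=3 reactions → 2N=14, M+R=14
member 0 (0-1): L=1.5753, (cx,cy)=(0.3879,0.9217)
member 1 (0-2): L=1.3060, (cx,cy)=(1.0000,0.0000)
member 2 (1-2): L=1.6098, (cx,cy)=(0.4317,-0.9020)
member 3 (1-3): L=1.4284, (cx,cy)=(0.9920,-0.1260)
member 4 (2-3): L=1.4626, (cx,cy)=(0.4936,0.8697)
member 5 (2-4): L=1.4630, (cx,cy)=(1.0000,0.0000)
member 6 (3-4): L=1.4721, (cx,cy)=(0.5034,-0.8641)
member 7 (3-5): L=1.4872, (cx,cy)=(0.9998,0.0175)
member 8 (4-5): L=1.4971, (cx,cy)=(0.4983,0.8670)
member 9 (4-6): L=1.3310, (cx,cy)=(1.0000,0.0000)
member 10 (5-6): L=1.4237, (cx,cy)=(0.4109,-0.9117)
solve A·x = −loads:
  F[0-1] = -449.3388 N (compression)
  F[0-2] = -528.4902 N (compression)
  F[1-2] = +515.0217 N (tension)
  F[1-3] = -399.8232 N (compression)
  F[2-3] = -534.1662 N (compression)
  F[2-4] = -42.4518 N (compression)
  F[3-4] = +461.2553 N (tension)
  F[3-5] = -892.6340 N (compression)
  F[4-5] = -459.6950 N (compression)
  F[4-6] = +418.7915 N (tension)
  F[5-6] = -1019.2294 N (compression)
  Rx@0 = +702.7700 N
  Ry@0 = +414.1641 N
  Ry@6 = +929.2159 N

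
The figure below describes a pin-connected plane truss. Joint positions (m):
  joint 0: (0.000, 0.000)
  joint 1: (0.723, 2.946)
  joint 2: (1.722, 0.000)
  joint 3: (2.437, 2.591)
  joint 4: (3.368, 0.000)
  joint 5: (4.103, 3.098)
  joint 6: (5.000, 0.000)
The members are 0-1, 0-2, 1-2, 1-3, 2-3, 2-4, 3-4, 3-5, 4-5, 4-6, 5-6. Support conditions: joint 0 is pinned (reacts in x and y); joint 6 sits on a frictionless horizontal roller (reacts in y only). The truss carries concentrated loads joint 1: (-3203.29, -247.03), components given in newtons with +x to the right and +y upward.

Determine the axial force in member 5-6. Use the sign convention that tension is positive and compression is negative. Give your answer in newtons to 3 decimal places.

1927.712

N=7 nodes, M=11 members, R=3 reactions → 2N=14, M+R=14
member 0 (0-1): L=3.0334, (cx,cy)=(0.2383,0.9712)
member 1 (0-2): L=1.7220, (cx,cy)=(1.0000,0.0000)
member 2 (1-2): L=3.1108, (cx,cy)=(0.3211,-0.9470)
member 3 (1-3): L=1.7504, (cx,cy)=(0.9792,-0.2028)
member 4 (2-3): L=2.6878, (cx,cy)=(0.2660,0.9640)
member 5 (2-4): L=1.6460, (cx,cy)=(1.0000,0.0000)
member 6 (3-4): L=2.7532, (cx,cy)=(0.3382,-0.9411)
member 7 (3-5): L=1.7414, (cx,cy)=(0.9567,0.2911)
member 8 (4-5): L=3.1840, (cx,cy)=(0.2308,0.9730)
member 9 (4-6): L=1.6320, (cx,cy)=(1.0000,0.0000)
member 10 (5-6): L=3.2252, (cx,cy)=(0.2781,-0.9605)
solve A·x = −loads:
  F[0-1] = -2160.9656 N (compression)
  F[0-2] = -2688.2352 N (compression)
  F[1-2] = +1470.5867 N (tension)
  F[1-3] = +2262.9992 N (tension)
  F[2-3] = -1444.7461 N (compression)
  F[2-4] = -1831.6477 N (compression)
  F[3-4] = +2307.5400 N (tension)
  F[3-5] = +1098.9506 N (tension)
  F[4-5] = -2231.8855 N (compression)
  F[4-6] = -536.1321 N (compression)
  F[5-6] = +1927.7123 N (tension)
  Rx@0 = +3203.2900 N
  Ry@0 = +2098.6879 N
  Ry@6 = -1851.6579 N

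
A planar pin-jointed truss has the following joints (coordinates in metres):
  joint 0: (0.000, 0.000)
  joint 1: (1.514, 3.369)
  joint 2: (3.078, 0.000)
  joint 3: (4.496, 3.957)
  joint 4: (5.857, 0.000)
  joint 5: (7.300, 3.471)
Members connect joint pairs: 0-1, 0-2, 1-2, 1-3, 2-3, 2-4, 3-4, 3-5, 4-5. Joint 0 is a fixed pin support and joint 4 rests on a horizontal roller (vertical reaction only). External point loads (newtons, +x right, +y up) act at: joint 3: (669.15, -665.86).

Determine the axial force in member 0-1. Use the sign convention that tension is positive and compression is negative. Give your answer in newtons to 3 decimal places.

N=6 nodes, M=9 members, R=3 reactions → 2N=12, M+R=12
member 0 (0-1): L=3.6936, (cx,cy)=(0.4099,0.9121)
member 1 (0-2): L=3.0780, (cx,cy)=(1.0000,0.0000)
member 2 (1-2): L=3.7143, (cx,cy)=(0.4211,-0.9070)
member 3 (1-3): L=3.0394, (cx,cy)=(0.9811,0.1935)
member 4 (2-3): L=4.2034, (cx,cy)=(0.3373,0.9414)
member 5 (2-4): L=2.7790, (cx,cy)=(1.0000,0.0000)
member 6 (3-4): L=4.1845, (cx,cy)=(0.3252,-0.9456)
member 7 (3-5): L=2.8458, (cx,cy)=(0.9853,-0.1708)
member 8 (4-5): L=3.7590, (cx,cy)=(0.3839,0.9234)
solve A·x = −loads:
  F[0-1] = +325.9978 N (tension)
  F[0-2] = +535.5225 N (tension)
  F[1-2] = -273.7250 N (compression)
  F[1-3] = +253.6777 N (tension)
  F[2-3] = +263.7361 N (tension)
  F[2-4] = +331.2943 N (tension)
  F[3-4] = -1018.5938 N (compression)
  F[3-5] = +0.0000 N (tension)
  F[4-5] = -0.0000 N (compression)
  Rx@0 = -669.1500 N
  Ry@0 = -297.3521 N
  Ry@4 = +963.2121 N

325.998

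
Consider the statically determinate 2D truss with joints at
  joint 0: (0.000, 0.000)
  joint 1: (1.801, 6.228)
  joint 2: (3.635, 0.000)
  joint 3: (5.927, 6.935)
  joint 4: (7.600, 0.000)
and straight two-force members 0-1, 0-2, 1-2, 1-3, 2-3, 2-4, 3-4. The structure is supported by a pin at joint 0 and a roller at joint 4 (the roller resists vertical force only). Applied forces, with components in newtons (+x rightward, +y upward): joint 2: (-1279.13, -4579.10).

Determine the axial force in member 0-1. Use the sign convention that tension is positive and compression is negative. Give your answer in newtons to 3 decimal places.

-2486.847

N=5 nodes, M=7 members, R=3 reactions → 2N=10, M+R=10
member 0 (0-1): L=6.4832, (cx,cy)=(0.2778,0.9606)
member 1 (0-2): L=3.6350, (cx,cy)=(1.0000,0.0000)
member 2 (1-2): L=6.4924, (cx,cy)=(0.2825,-0.9593)
member 3 (1-3): L=4.1861, (cx,cy)=(0.9856,0.1689)
member 4 (2-3): L=7.3039, (cx,cy)=(0.3138,0.9495)
member 5 (2-4): L=3.9650, (cx,cy)=(1.0000,0.0000)
member 6 (3-4): L=7.1339, (cx,cy)=(0.2345,-0.9721)
solve A·x = −loads:
  F[0-1] = -2486.8467 N (compression)
  F[0-2] = -588.2942 N (compression)
  F[1-2] = +2253.2911 N (tension)
  F[1-3] = -1346.6983 N (compression)
  F[2-3] = +2546.1938 N (tension)
  F[2-4] = +528.3484 N (tension)
  F[3-4] = -2252.9636 N (compression)
  Rx@0 = +1279.1300 N
  Ry@0 = +2388.9647 N
  Ry@4 = +2190.1353 N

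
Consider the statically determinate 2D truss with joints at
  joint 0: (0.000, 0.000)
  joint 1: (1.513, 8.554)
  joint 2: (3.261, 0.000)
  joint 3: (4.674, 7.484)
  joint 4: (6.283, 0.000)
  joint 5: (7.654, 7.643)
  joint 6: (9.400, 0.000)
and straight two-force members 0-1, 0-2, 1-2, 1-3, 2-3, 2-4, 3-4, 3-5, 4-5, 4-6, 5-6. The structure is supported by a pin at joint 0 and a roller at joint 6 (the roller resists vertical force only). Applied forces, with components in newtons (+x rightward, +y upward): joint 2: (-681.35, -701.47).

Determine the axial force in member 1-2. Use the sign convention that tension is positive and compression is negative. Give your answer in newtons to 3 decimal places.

N=7 nodes, M=11 members, R=3 reactions → 2N=14, M+R=14
member 0 (0-1): L=8.6868, (cx,cy)=(0.1742,0.9847)
member 1 (0-2): L=3.2610, (cx,cy)=(1.0000,0.0000)
member 2 (1-2): L=8.7308, (cx,cy)=(0.2002,-0.9798)
member 3 (1-3): L=3.3372, (cx,cy)=(0.9472,-0.3206)
member 4 (2-3): L=7.6162, (cx,cy)=(0.1855,0.9826)
member 5 (2-4): L=3.0220, (cx,cy)=(1.0000,0.0000)
member 6 (3-4): L=7.6550, (cx,cy)=(0.2102,-0.9777)
member 7 (3-5): L=2.9842, (cx,cy)=(0.9986,0.0533)
member 8 (4-5): L=7.7650, (cx,cy)=(0.1766,0.9843)
member 9 (4-6): L=3.1170, (cx,cy)=(1.0000,0.0000)
member 10 (5-6): L=7.8399, (cx,cy)=(0.2227,-0.9749)
solve A·x = −loads:
  F[0-1] = -465.2306 N (compression)
  F[0-2] = -600.3195 N (compression)
  F[1-2] = +532.4107 N (tension)
  F[1-3] = -198.0830 N (compression)
  F[2-3] = +183.0164 N (tension)
  F[2-4] = +153.6710 N (tension)
  F[3-4] = -254.3795 N (compression)
  F[3-5] = -100.3457 N (compression)
  F[4-5] = +252.6663 N (tension)
  F[4-6] = +55.5920 N (tension)
  F[5-6] = -249.6195 N (compression)
  Rx@0 = +681.3500 N
  Ry@0 = +458.1196 N
  Ry@6 = +243.3504 N

532.411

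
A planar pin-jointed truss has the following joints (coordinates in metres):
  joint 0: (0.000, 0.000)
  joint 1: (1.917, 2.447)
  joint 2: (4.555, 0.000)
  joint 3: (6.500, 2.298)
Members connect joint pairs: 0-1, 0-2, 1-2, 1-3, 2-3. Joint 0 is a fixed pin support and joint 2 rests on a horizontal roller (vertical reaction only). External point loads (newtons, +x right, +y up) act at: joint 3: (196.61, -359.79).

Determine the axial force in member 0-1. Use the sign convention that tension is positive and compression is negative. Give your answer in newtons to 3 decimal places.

321.166

N=4 nodes, M=5 members, R=3 reactions → 2N=8, M+R=8
member 0 (0-1): L=3.1085, (cx,cy)=(0.6167,0.7872)
member 1 (0-2): L=4.5550, (cx,cy)=(1.0000,0.0000)
member 2 (1-2): L=3.5982, (cx,cy)=(0.7331,-0.6801)
member 3 (1-3): L=4.5854, (cx,cy)=(0.9995,-0.0325)
member 4 (2-3): L=3.0106, (cx,cy)=(0.6460,0.7633)
solve A·x = −loads:
  F[0-1] = +321.1656 N (tension)
  F[0-2] = -1.4523 N (compression)
  F[1-2] = -395.0750 N (compression)
  F[1-3] = +487.9692 N (tension)
  F[2-3] = -450.5891 N (compression)
  Rx@0 = -196.6100 N
  Ry@0 = -252.8214 N
  Ry@2 = +612.6114 N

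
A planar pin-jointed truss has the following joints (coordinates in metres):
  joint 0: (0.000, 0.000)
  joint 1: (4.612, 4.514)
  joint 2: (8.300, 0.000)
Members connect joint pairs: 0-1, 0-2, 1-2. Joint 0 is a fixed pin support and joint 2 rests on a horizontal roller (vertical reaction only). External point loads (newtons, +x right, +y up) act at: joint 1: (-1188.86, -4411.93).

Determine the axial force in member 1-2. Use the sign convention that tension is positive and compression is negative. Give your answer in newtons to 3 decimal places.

-2330.805

N=3 nodes, M=3 members, R=3 reactions → 2N=6, M+R=6
member 0 (0-1): L=6.4534, (cx,cy)=(0.7147,0.6995)
member 1 (0-2): L=8.3000, (cx,cy)=(1.0000,0.0000)
member 2 (1-2): L=5.8290, (cx,cy)=(0.6327,-0.7744)
solve A·x = −loads:
  F[0-1] = -3727.0240 N (compression)
  F[0-2] = +1474.6908 N (tension)
  F[1-2] = -2330.8055 N (compression)
  Rx@0 = +1188.8600 N
  Ry@0 = +2606.9532 N
  Ry@2 = +1804.9768 N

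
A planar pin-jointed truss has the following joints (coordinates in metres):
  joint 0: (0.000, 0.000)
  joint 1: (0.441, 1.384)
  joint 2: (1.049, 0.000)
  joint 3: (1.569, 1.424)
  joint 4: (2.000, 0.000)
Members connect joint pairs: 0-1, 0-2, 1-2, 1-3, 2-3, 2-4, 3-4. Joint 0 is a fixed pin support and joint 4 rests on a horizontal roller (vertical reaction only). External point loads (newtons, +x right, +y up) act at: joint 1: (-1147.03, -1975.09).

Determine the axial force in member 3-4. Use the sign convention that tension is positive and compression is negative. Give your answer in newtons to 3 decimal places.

N=5 nodes, M=7 members, R=3 reactions → 2N=10, M+R=10
member 0 (0-1): L=1.4526, (cx,cy)=(0.3036,0.9528)
member 1 (0-2): L=1.0490, (cx,cy)=(1.0000,0.0000)
member 2 (1-2): L=1.5117, (cx,cy)=(0.4022,-0.9155)
member 3 (1-3): L=1.1287, (cx,cy)=(0.9994,0.0354)
member 4 (2-3): L=1.5160, (cx,cy)=(0.3430,0.9393)
member 5 (2-4): L=0.9510, (cx,cy)=(1.0000,0.0000)
member 6 (3-4): L=1.4878, (cx,cy)=(0.2897,-0.9571)
solve A·x = −loads:
  F[0-1] = -2448.9185 N (compression)
  F[0-2] = -403.5348 N (compression)
  F[1-2] = +400.6695 N (tension)
  F[1-3] = +242.5353 N (tension)
  F[2-3] = -390.5256 N (compression)
  F[2-4] = -108.4272 N (compression)
  F[3-4] = +374.2867 N (tension)
  Rx@0 = +1147.0300 N
  Ry@0 = +2333.3274 N
  Ry@4 = -358.2374 N

374.287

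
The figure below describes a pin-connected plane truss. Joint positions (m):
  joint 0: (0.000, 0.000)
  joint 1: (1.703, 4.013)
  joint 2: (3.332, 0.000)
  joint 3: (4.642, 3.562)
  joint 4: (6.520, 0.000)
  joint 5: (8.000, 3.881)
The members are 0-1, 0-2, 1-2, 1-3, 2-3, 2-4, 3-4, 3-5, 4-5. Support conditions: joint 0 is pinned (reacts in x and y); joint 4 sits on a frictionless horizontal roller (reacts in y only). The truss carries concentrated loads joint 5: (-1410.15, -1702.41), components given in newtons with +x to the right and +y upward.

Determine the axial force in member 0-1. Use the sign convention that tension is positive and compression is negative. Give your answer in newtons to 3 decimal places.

-492.047

N=6 nodes, M=9 members, R=3 reactions → 2N=12, M+R=12
member 0 (0-1): L=4.3594, (cx,cy)=(0.3906,0.9205)
member 1 (0-2): L=3.3320, (cx,cy)=(1.0000,0.0000)
member 2 (1-2): L=4.3310, (cx,cy)=(0.3761,-0.9266)
member 3 (1-3): L=2.9734, (cx,cy)=(0.9884,-0.1517)
member 4 (2-3): L=3.7953, (cx,cy)=(0.3452,0.9385)
member 5 (2-4): L=3.1880, (cx,cy)=(1.0000,0.0000)
member 6 (3-4): L=4.0268, (cx,cy)=(0.4664,-0.8846)
member 7 (3-5): L=3.3731, (cx,cy)=(0.9955,0.0946)
member 8 (4-5): L=4.1536, (cx,cy)=(0.3563,0.9344)
solve A·x = −loads:
  F[0-1] = -492.0471 N (compression)
  F[0-2] = -1217.9318 N (compression)
  F[1-2] = +555.2673 N (tension)
  F[1-3] = -405.7617 N (compression)
  F[2-3] = -548.1848 N (compression)
  F[2-4] = -819.8671 N (compression)
  F[3-4] = +427.2563 N (tension)
  F[3-5] = -793.1017 N (compression)
  F[4-5] = -1741.7222 N (compression)
  Rx@0 = +1410.1500 N
  Ry@0 = +452.9487 N
  Ry@4 = +1249.4613 N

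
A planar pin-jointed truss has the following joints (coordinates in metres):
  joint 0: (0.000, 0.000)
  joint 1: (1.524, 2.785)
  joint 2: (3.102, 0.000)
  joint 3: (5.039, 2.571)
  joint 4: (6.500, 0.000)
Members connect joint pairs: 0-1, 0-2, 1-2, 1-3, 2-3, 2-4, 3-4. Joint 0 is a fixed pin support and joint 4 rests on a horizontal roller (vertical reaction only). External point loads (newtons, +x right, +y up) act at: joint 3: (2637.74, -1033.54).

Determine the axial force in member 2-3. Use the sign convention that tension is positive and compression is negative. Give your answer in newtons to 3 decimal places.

1086.752

N=5 nodes, M=7 members, R=3 reactions → 2N=10, M+R=10
member 0 (0-1): L=3.1747, (cx,cy)=(0.4800,0.8772)
member 1 (0-2): L=3.1020, (cx,cy)=(1.0000,0.0000)
member 2 (1-2): L=3.2010, (cx,cy)=(0.4930,-0.8700)
member 3 (1-3): L=3.5215, (cx,cy)=(0.9982,-0.0608)
member 4 (2-3): L=3.2190, (cx,cy)=(0.6017,0.7987)
member 5 (2-4): L=3.3980, (cx,cy)=(1.0000,0.0000)
member 6 (3-4): L=2.9571, (cx,cy)=(0.4941,-0.8694)
solve A·x = −loads:
  F[0-1] = +924.5078 N (tension)
  F[0-2] = +2193.9361 N (tension)
  F[1-2] = -997.6286 N (compression)
  F[1-3] = +937.3404 N (tension)
  F[2-3] = +1086.7516 N (tension)
  F[2-4] = +1048.1920 N (tension)
  F[3-4] = -2121.5812 N (compression)
  Rx@0 = -2637.7400 N
  Ry@0 = -811.0196 N
  Ry@4 = +1844.5596 N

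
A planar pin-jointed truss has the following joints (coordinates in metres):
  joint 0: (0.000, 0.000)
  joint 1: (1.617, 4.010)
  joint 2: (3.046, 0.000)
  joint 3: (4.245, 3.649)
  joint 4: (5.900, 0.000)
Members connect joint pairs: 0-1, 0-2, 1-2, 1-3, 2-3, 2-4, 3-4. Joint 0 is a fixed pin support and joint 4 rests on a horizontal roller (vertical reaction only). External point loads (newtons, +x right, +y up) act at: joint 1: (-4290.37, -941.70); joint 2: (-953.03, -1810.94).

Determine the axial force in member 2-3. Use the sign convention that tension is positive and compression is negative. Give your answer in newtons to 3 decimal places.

N=5 nodes, M=7 members, R=3 reactions → 2N=10, M+R=10
member 0 (0-1): L=4.3237, (cx,cy)=(0.3740,0.9274)
member 1 (0-2): L=3.0460, (cx,cy)=(1.0000,0.0000)
member 2 (1-2): L=4.2570, (cx,cy)=(0.3357,-0.9420)
member 3 (1-3): L=2.6527, (cx,cy)=(0.9907,-0.1361)
member 4 (2-3): L=3.8409, (cx,cy)=(0.3122,0.9500)
member 5 (2-4): L=2.8540, (cx,cy)=(1.0000,0.0000)
member 6 (3-4): L=4.0068, (cx,cy)=(0.4131,-0.9107)
solve A·x = −loads:
  F[0-1] = -4825.7885 N (compression)
  F[0-2] = -3438.6460 N (compression)
  F[1-2] = +3563.5657 N (tension)
  F[1-3] = +1301.5010 N (tension)
  F[2-3] = -1627.1636 N (compression)
  F[2-4] = -781.4518 N (compression)
  F[3-4] = +1891.9032 N (tension)
  Rx@0 = +5243.4000 N
  Ry@0 = +4475.6115 N
  Ry@4 = -1722.9715 N

-1627.164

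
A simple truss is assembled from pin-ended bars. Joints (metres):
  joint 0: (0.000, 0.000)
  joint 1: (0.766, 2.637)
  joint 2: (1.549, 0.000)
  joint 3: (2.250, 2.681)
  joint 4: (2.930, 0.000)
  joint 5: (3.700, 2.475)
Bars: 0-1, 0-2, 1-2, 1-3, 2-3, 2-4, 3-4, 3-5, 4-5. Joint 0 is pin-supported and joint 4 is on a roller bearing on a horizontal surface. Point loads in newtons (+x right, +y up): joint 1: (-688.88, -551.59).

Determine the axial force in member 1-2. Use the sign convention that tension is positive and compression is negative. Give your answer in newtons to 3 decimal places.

503.959

N=6 nodes, M=9 members, R=3 reactions → 2N=12, M+R=12
member 0 (0-1): L=2.7460, (cx,cy)=(0.2790,0.9603)
member 1 (0-2): L=1.5490, (cx,cy)=(1.0000,0.0000)
member 2 (1-2): L=2.7508, (cx,cy)=(0.2846,-0.9586)
member 3 (1-3): L=1.4847, (cx,cy)=(0.9996,0.0296)
member 4 (2-3): L=2.7711, (cx,cy)=(0.2530,0.9675)
member 5 (2-4): L=1.3810, (cx,cy)=(1.0000,0.0000)
member 6 (3-4): L=2.7659, (cx,cy)=(0.2459,-0.9693)
member 7 (3-5): L=1.4646, (cx,cy)=(0.9901,-0.1407)
member 8 (4-5): L=2.5920, (cx,cy)=(0.2971,0.9549)
solve A·x = −loads:
  F[0-1] = -1069.8451 N (compression)
  F[0-2] = -390.4456 N (compression)
  F[1-2] = +503.9586 N (tension)
  F[1-3] = +247.1047 N (tension)
  F[2-3] = -499.3525 N (compression)
  F[2-4] = -120.6773 N (compression)
  F[3-4] = +490.8535 N (tension)
  F[3-5] = -0.0000 N (tension)
  F[4-5] = +0.0000 N (tension)
  Rx@0 = +688.8800 N
  Ry@0 = +1027.3779 N
  Ry@4 = -475.7879 N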